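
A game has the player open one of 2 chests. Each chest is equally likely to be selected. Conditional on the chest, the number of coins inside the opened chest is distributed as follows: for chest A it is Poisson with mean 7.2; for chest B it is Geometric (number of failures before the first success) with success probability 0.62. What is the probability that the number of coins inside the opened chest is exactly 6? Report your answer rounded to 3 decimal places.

0.073

Conditional on each chest, P(X = 6): A: 0.144458; B: 0.00186678.
By total probability, P(X = 6) = 0.5·0.144458 + 0.5·0.00186678 = 0.0731625.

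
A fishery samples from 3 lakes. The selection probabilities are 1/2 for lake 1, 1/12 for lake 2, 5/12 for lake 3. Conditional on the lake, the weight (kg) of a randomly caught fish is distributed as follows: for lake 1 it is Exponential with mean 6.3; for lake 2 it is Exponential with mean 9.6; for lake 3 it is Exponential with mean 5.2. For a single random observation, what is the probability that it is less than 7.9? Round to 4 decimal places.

0.7295

Conditional on each lake, P(X < 7.9): 1: 0.71463; 2: 0.560851; 3: 0.78112.
By total probability, P(X < 7.9) = 0.5·0.71463 + 0.0833333·0.560851 + 0.416667·0.78112 = 0.729519.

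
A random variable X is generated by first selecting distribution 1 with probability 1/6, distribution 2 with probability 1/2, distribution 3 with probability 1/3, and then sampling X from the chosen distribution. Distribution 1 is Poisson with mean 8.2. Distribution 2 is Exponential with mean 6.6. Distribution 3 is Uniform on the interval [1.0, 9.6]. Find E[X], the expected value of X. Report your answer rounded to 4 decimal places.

6.4333

Component means — 1: 8.2; 2: 6.6; 3: 5.3.
E[X] = 0.166667·8.2 + 0.5·6.6 + 0.333333·5.3 = 6.43333.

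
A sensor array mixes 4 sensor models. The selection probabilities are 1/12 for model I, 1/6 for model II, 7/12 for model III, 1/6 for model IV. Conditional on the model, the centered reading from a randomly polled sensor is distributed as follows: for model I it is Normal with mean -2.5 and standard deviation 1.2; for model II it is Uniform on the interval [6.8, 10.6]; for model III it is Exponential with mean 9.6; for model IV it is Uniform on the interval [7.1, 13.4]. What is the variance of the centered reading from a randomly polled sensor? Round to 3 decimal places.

65.936

Per component, I: μ=-2.5, E[X²]=7.69; II: μ=8.7, E[X²]=76.8933; III: μ=9.6, E[X²]=184.32; IV: μ=10.25, E[X²]=108.37.
E[X] = 0.0833333·-2.5 + 0.166667·8.7 + 0.583333·9.6 + 0.166667·10.25 = 8.55.
E[X²] = 0.0833333·7.69 + 0.166667·76.8933 + 0.583333·184.32 + 0.166667·108.37 = 139.038.
Var(X) = E[X²] − (E[X])² = 139.038 − 73.1025 = 65.9356.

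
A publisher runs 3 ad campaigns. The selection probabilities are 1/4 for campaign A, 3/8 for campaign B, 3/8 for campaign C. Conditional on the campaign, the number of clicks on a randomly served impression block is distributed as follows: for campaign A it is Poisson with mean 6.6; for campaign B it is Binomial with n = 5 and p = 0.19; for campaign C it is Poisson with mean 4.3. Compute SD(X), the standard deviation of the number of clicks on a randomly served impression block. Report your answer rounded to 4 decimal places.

Per component, A: μ=6.6, E[X²]=50.16; B: μ=0.95, E[X²]=1.672; C: μ=4.3, E[X²]=22.79.
E[X] = 0.25·6.6 + 0.375·0.95 + 0.375·4.3 = 3.61875.
E[X²] = 0.25·50.16 + 0.375·1.672 + 0.375·22.79 = 21.7132.
Var(X) = E[X²] − (E[X])² = 21.7132 − 13.0954 = 8.6179.
SD(X) = √8.6179 = 2.93563.

2.9356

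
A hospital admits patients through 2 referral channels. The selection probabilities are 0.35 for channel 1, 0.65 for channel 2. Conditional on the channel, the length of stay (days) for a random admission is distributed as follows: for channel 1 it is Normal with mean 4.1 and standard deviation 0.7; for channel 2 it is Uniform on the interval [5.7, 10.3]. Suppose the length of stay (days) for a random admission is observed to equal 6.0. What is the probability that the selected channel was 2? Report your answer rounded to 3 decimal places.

Likelihoods f(6.0 | ·): 1: 0.0143223; 2: 0.217391.
Posterior ∝ prior × likelihood. Numerator for 2: 0.65·0.217391 = 0.141304.
Normalizing constant: 0.35·0.0143223 + 0.65·0.217391 = 0.146317.
P(2 | observation) = 0.141304 / 0.146317 = 0.96574.

0.966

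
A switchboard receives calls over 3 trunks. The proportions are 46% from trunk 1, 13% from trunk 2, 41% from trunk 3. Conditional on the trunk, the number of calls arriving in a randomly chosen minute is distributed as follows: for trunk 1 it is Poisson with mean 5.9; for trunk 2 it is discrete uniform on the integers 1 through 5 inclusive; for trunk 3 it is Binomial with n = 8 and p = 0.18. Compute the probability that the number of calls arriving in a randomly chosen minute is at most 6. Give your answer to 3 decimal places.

Conditional on each trunk, P(X ≤ 6): 1: 0.622361; 2: 1; 3: 0.999959.
By total probability, P(X ≤ 6) = 0.46·0.622361 + 0.13·1 + 0.41·0.999959 = 0.826269.

0.826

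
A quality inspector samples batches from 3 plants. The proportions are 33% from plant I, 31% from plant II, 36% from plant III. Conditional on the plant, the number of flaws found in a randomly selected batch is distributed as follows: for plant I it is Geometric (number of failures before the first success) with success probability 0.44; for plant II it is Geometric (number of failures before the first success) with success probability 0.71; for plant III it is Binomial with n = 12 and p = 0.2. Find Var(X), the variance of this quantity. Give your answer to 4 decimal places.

2.4941

Per component, I: μ=1.27273, E[X²]=4.5124; II: μ=0.408451, E[X²]=0.742115; III: μ=2.4, E[X²]=7.68.
E[X] = 0.33·1.27273 + 0.31·0.408451 + 0.36·2.4 = 1.41062.
E[X²] = 0.33·4.5124 + 0.31·0.742115 + 0.36·7.68 = 4.48395.
Var(X) = E[X²] − (E[X])² = 4.48395 − 1.98985 = 2.4941.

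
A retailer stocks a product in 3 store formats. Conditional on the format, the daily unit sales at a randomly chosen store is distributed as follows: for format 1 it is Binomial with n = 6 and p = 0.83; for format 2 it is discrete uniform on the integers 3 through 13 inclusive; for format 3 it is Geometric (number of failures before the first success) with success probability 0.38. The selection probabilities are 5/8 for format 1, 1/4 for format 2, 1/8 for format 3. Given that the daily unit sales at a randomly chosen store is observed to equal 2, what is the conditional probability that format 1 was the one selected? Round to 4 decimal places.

0.2281

Likelihoods P(X=2 | ·): 1: 0.00863064; 2: 0; 3: 0.146072.
Posterior ∝ prior × likelihood. Numerator for 1: 0.625·0.00863064 = 0.00539415.
Normalizing constant: 0.625·0.00863064 + 0.25·0 + 0.125·0.146072 = 0.0236532.
P(1 | observation) = 0.00539415 / 0.0236532 = 0.228052.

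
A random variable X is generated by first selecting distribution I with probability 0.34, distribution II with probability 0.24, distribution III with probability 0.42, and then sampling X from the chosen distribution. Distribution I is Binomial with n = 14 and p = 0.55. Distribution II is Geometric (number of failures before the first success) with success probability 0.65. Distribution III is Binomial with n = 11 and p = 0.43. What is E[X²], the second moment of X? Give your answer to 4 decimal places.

For each component E[X²] = Var + (mean)², giving I: 62.755; II: 1.11834; III: 25.069.
Overall E[X²] = 0.34·62.755 + 0.24·1.11834 + 0.42·25.069 = 32.1341.

32.1341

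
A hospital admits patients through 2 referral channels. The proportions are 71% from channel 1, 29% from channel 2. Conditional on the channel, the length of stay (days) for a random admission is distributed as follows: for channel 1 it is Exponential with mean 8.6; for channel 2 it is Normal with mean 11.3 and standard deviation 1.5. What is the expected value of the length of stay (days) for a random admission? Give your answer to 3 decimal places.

Component means — 1: 8.6; 2: 11.3.
E[X] = 0.71·8.6 + 0.29·11.3 = 9.383.

9.383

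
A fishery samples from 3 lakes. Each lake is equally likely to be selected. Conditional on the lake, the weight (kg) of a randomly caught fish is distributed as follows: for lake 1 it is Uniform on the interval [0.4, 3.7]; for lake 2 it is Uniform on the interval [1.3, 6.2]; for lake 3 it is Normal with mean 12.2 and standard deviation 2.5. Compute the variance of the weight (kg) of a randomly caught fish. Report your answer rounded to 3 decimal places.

Per component, 1: μ=2.05, E[X²]=5.11; 2: μ=3.75, E[X²]=16.0633; 3: μ=12.2, E[X²]=155.09.
E[X] = 0.333333·2.05 + 0.333333·3.75 + 0.333333·12.2 = 6.
E[X²] = 0.333333·5.11 + 0.333333·16.0633 + 0.333333·155.09 = 58.7544.
Var(X) = E[X²] − (E[X])² = 58.7544 − 36 = 22.7544.

22.754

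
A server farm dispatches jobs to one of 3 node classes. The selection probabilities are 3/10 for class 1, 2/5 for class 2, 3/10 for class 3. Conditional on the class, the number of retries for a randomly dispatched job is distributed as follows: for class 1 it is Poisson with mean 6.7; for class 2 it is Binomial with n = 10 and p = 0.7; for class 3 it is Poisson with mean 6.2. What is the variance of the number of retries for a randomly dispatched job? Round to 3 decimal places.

4.820

Per component, 1: μ=6.7, E[X²]=51.59; 2: μ=7, E[X²]=51.1; 3: μ=6.2, E[X²]=44.64.
E[X] = 0.3·6.7 + 0.4·7 + 0.3·6.2 = 6.67.
E[X²] = 0.3·51.59 + 0.4·51.1 + 0.3·44.64 = 49.309.
Var(X) = E[X²] − (E[X])² = 49.309 − 44.4889 = 4.8201.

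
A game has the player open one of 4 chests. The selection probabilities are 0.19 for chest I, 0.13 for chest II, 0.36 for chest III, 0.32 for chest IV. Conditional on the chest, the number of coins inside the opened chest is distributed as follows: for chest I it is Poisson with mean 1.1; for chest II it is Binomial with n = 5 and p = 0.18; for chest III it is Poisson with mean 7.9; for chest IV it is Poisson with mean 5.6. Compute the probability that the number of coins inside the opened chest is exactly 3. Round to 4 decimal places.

Conditional on each chest, P(X = 3): I: 0.0738419; II: 0.0392144; III: 0.0304652; IV: 0.108234.
By total probability, P(X = 3) = 0.19·0.0738419 + 0.13·0.0392144 + 0.36·0.0304652 + 0.32·0.108234 = 0.0647302.

0.0647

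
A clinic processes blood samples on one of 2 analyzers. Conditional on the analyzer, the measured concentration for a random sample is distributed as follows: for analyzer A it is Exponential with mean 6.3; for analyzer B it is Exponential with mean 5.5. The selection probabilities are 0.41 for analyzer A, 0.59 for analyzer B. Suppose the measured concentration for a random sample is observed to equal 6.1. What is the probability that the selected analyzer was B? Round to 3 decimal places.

Likelihoods f(6.1 | ·): A: 0.0602771; B: 0.0599743.
Posterior ∝ prior × likelihood. Numerator for B: 0.59·0.0599743 = 0.0353848.
Normalizing constant: 0.41·0.0602771 + 0.59·0.0599743 = 0.0600984.
P(B | observation) = 0.0353848 / 0.0600984 = 0.588781.

0.589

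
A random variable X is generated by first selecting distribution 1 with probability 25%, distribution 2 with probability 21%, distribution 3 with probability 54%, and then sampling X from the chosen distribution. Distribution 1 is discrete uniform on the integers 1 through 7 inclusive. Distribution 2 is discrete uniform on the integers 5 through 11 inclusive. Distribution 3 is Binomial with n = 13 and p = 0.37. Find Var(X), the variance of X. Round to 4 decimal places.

Per component, 1: μ=4, E[X²]=20; 2: μ=8, E[X²]=68; 3: μ=4.81, E[X²]=26.1664.
E[X] = 0.25·4 + 0.21·8 + 0.54·4.81 = 5.2774.
E[X²] = 0.25·20 + 0.21·68 + 0.54·26.1664 = 33.4099.
Var(X) = E[X²] − (E[X])² = 33.4099 − 27.851 = 5.55891.

5.5589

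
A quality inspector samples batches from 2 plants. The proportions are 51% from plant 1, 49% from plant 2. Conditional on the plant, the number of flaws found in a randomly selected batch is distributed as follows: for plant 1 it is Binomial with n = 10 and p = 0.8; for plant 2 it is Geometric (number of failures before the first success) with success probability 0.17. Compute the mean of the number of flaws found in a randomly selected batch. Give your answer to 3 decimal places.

Component means — 1: 8; 2: 4.88235.
E[X] = 0.51·8 + 0.49·4.88235 = 6.47235.

6.472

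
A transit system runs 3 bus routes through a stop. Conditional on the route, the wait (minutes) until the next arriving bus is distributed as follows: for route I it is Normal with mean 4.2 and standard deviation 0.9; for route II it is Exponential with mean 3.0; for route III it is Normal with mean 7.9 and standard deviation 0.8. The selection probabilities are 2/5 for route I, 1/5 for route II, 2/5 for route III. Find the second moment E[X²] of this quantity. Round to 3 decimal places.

36.200

For each component E[X²] = Var + (mean)², giving I: 18.45; II: 18; III: 63.05.
Overall E[X²] = 0.4·18.45 + 0.2·18 + 0.4·63.05 = 36.2.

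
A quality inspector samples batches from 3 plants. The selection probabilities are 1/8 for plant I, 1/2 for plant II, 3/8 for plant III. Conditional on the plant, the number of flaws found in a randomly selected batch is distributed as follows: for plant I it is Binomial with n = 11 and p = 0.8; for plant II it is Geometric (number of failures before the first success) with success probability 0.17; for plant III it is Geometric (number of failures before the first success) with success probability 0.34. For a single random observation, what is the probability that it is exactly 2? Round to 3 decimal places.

Conditional on each plant, P(X = 2): I: 1.80224e-05; II: 0.117113; III: 0.148104.
By total probability, P(X = 2) = 0.125·1.80224e-05 + 0.5·0.117113 + 0.375·0.148104 = 0.114098.

0.114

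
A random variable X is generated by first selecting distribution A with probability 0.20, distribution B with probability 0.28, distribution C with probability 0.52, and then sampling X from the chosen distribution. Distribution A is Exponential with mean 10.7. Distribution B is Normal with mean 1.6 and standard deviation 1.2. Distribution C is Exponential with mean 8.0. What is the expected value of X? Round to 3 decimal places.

6.748

Component means — A: 10.7; B: 1.6; C: 8.
E[X] = 0.2·10.7 + 0.28·1.6 + 0.52·8 = 6.748.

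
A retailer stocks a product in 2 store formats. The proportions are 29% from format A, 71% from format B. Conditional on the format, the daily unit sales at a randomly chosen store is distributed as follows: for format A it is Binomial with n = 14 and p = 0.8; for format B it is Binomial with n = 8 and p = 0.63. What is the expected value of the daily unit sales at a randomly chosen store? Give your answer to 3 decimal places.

Component means — A: 11.2; B: 5.04.
E[X] = 0.29·11.2 + 0.71·5.04 = 6.8264.

6.826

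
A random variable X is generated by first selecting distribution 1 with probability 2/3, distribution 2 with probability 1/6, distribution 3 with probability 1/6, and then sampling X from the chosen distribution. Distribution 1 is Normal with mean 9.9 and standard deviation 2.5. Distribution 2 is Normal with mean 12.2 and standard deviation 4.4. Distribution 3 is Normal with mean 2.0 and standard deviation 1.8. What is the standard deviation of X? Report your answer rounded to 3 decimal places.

4.283

Per component, 1: μ=9.9, E[X²]=104.26; 2: μ=12.2, E[X²]=168.2; 3: μ=2, E[X²]=7.24.
E[X] = 0.666667·9.9 + 0.166667·12.2 + 0.166667·2 = 8.96667.
E[X²] = 0.666667·104.26 + 0.166667·168.2 + 0.166667·7.24 = 98.7467.
Var(X) = E[X²] − (E[X])² = 98.7467 − 80.4011 = 18.3456.
SD(X) = √18.3456 = 4.28317.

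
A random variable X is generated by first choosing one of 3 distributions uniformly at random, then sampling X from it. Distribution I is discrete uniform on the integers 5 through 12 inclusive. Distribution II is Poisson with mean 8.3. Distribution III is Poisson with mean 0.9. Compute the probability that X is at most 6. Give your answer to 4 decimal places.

Conditional on each component, P(X ≤ 6): I: 0.25; II: 0.278121; III: 0.999957.
By total probability, P(X ≤ 6) = 0.333333·0.25 + 0.333333·0.278121 + 0.333333·0.999957 = 0.509359.

0.5094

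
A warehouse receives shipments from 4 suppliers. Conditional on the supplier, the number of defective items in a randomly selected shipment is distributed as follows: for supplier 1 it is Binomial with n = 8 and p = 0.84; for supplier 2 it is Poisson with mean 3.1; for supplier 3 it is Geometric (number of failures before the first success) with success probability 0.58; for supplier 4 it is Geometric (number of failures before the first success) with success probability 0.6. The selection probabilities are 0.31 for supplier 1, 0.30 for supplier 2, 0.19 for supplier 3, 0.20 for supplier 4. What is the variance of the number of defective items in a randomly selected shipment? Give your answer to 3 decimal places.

Per component, 1: μ=6.72, E[X²]=46.2336; 2: μ=3.1, E[X²]=12.71; 3: μ=0.724138, E[X²]=1.77289; 4: μ=0.666667, E[X²]=1.55556.
E[X] = 0.31·6.72 + 0.3·3.1 + 0.19·0.724138 + 0.2·0.666667 = 3.28412.
E[X²] = 0.31·46.2336 + 0.3·12.71 + 0.19·1.77289 + 0.2·1.55556 = 18.7934.
Var(X) = E[X²] − (E[X])² = 18.7934 − 10.7854 = 8.00793.

8.008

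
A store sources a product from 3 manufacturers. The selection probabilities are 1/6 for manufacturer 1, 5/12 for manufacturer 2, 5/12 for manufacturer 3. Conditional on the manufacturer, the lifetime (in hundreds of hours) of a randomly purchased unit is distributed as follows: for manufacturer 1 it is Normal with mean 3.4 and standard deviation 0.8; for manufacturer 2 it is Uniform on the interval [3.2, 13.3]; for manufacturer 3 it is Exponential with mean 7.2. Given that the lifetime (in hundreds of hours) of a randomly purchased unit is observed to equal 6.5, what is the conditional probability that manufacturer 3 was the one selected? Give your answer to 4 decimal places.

0.3623

Likelihoods f(6.5 | ·): 1: 0.000273665; 2: 0.0990099; 3: 0.0563114.
Posterior ∝ prior × likelihood. Numerator for 3: 0.416667·0.0563114 = 0.0234631.
Normalizing constant: 0.166667·0.000273665 + 0.416667·0.0990099 + 0.416667·0.0563114 = 0.0647628.
P(3 | observation) = 0.0234631 / 0.0647628 = 0.362292.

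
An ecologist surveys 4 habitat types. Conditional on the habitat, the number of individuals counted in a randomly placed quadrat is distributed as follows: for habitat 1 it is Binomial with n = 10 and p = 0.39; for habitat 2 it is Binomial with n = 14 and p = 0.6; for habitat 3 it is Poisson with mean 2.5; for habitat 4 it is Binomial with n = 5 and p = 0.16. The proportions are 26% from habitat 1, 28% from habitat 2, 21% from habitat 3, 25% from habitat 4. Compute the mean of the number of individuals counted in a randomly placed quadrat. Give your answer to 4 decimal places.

Component means — 1: 3.9; 2: 8.4; 3: 2.5; 4: 0.8.
E[X] = 0.26·3.9 + 0.28·8.4 + 0.21·2.5 + 0.25·0.8 = 4.091.

4.0910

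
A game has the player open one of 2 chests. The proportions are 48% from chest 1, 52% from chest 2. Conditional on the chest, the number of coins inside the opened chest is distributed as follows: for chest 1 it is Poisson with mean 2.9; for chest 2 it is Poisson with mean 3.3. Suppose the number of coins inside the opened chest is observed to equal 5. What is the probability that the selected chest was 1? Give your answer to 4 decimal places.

0.4192

Likelihoods P(X=5 | ·): 1: 0.0940491; 2: 0.120286.
Posterior ∝ prior × likelihood. Numerator for 1: 0.48·0.0940491 = 0.0451436.
Normalizing constant: 0.48·0.0940491 + 0.52·0.120286 = 0.107693.
P(1 | observation) = 0.0451436 / 0.107693 = 0.41919.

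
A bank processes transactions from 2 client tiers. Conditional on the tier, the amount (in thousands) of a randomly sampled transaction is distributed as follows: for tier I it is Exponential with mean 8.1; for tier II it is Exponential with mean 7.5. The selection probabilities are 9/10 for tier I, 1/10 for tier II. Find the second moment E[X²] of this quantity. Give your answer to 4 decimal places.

For each component E[X²] = Var + (mean)², giving I: 131.22; II: 112.5.
Overall E[X²] = 0.9·131.22 + 0.1·112.5 = 129.348.

129.3480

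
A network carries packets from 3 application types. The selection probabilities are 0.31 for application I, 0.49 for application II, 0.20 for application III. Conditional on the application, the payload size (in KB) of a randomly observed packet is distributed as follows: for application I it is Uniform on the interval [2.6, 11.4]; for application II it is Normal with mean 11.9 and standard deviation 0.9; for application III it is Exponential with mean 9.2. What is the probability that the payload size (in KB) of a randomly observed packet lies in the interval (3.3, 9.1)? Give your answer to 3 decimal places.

0.270

Conditional on each application, P(3.3 < X < 9.1): I: 0.659091; II: 0.000931924; III: 0.326687.
By total probability, P(3.3 < X < 9.1) = 0.31·0.659091 + 0.49·0.000931924 + 0.2·0.326687 = 0.270112.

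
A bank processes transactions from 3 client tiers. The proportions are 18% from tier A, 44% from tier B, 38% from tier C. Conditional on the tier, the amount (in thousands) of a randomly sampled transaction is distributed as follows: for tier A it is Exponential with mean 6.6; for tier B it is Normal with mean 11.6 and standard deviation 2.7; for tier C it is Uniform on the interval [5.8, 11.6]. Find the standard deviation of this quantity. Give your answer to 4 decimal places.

Per component, A: μ=6.6, E[X²]=87.12; B: μ=11.6, E[X²]=141.85; C: μ=8.7, E[X²]=78.4933.
E[X] = 0.18·6.6 + 0.44·11.6 + 0.38·8.7 = 9.598.
E[X²] = 0.18·87.12 + 0.44·141.85 + 0.38·78.4933 = 107.923.
Var(X) = E[X²] − (E[X])² = 107.923 − 92.1216 = 15.8015.
SD(X) = √15.8015 = 3.97511.

3.9751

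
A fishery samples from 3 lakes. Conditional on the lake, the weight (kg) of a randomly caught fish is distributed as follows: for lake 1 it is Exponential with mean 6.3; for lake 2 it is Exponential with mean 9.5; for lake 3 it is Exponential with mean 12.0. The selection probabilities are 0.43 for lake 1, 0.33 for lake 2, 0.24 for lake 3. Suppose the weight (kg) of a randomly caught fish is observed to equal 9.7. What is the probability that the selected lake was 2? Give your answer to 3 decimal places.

0.347

Likelihoods f(9.7 | ·): 1: 0.0340396; 2: 0.0379174; 3: 0.0371333.
Posterior ∝ prior × likelihood. Numerator for 2: 0.33·0.0379174 = 0.0125128.
Normalizing constant: 0.43·0.0340396 + 0.33·0.0379174 + 0.24·0.0371333 = 0.0360618.
P(2 | observation) = 0.0125128 / 0.0360618 = 0.346981.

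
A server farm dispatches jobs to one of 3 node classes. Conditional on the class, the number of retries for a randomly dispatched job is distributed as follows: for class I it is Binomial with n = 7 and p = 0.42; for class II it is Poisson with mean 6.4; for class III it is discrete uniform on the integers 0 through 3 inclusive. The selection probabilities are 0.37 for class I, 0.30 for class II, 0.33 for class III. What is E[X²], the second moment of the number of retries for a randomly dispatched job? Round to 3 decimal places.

For each component E[X²] = Var + (mean)², giving I: 10.3488; II: 47.36; III: 3.5.
Overall E[X²] = 0.37·10.3488 + 0.3·47.36 + 0.33·3.5 = 19.1921.

19.192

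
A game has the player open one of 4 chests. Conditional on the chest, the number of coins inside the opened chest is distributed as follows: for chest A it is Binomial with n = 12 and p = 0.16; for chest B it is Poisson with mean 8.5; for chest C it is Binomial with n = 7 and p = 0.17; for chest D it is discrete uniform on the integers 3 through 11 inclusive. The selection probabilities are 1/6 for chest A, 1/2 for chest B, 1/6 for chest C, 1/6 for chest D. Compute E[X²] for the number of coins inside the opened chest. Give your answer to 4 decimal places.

For each component E[X²] = Var + (mean)², giving A: 5.2992; B: 80.75; C: 2.4038; D: 55.6667.
Overall E[X²] = 0.166667·5.2992 + 0.5·80.75 + 0.166667·2.4038 + 0.166667·55.6667 = 50.9366.

50.9366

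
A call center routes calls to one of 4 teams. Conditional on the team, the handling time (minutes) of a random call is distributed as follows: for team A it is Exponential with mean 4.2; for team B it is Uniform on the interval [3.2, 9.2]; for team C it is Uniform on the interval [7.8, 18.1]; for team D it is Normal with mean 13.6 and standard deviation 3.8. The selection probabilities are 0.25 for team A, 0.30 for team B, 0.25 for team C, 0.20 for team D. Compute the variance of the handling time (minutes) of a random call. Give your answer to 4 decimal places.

Per component, A: μ=4.2, E[X²]=35.28; B: μ=6.2, E[X²]=41.44; C: μ=12.95, E[X²]=176.543; D: μ=13.6, E[X²]=199.4.
E[X] = 0.25·4.2 + 0.3·6.2 + 0.25·12.95 + 0.2·13.6 = 8.8675.
E[X²] = 0.25·35.28 + 0.3·41.44 + 0.25·176.543 + 0.2·199.4 = 105.268.
Var(X) = E[X²] − (E[X])² = 105.268 − 78.6326 = 26.6353.

26.6353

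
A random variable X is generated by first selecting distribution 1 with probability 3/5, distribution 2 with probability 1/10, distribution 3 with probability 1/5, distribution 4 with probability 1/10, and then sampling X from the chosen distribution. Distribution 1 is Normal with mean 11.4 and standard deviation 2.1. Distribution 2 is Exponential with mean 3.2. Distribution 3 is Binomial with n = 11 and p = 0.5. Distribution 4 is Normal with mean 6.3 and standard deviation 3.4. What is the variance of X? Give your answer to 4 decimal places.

15.3629

Per component, 1: μ=11.4, E[X²]=134.37; 2: μ=3.2, E[X²]=20.48; 3: μ=5.5, E[X²]=33; 4: μ=6.3, E[X²]=51.25.
E[X] = 0.6·11.4 + 0.1·3.2 + 0.2·5.5 + 0.1·6.3 = 8.89.
E[X²] = 0.6·134.37 + 0.1·20.48 + 0.2·33 + 0.1·51.25 = 94.395.
Var(X) = E[X²] − (E[X])² = 94.395 − 79.0321 = 15.3629.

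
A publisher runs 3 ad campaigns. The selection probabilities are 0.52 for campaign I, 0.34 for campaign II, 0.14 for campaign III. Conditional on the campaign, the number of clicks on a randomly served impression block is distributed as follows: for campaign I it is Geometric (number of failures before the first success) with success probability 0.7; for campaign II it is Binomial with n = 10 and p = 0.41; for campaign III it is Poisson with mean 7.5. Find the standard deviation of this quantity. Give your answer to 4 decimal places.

Per component, I: μ=0.428571, E[X²]=0.795918; II: μ=4.1, E[X²]=19.229; III: μ=7.5, E[X²]=63.75.
E[X] = 0.52·0.428571 + 0.34·4.1 + 0.14·7.5 = 2.66686.
E[X²] = 0.52·0.795918 + 0.34·19.229 + 0.14·63.75 = 15.8767.
Var(X) = E[X²] − (E[X])² = 15.8767 − 7.11213 = 8.76461.
SD(X) = √8.76461 = 2.96051.

2.9605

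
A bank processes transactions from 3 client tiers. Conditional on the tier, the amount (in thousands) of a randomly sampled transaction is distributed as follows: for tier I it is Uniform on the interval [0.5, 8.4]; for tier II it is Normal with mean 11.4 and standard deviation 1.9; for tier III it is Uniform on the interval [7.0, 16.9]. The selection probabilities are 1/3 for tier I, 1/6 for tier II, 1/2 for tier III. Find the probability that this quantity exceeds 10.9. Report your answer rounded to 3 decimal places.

0.404

Conditional on each tier, P(X > 10.9): I: 0; II: 0.603786; III: 0.606061.
By total probability, P(X > 10.9) = 0.333333·0 + 0.166667·0.603786 + 0.5·0.606061 = 0.403661.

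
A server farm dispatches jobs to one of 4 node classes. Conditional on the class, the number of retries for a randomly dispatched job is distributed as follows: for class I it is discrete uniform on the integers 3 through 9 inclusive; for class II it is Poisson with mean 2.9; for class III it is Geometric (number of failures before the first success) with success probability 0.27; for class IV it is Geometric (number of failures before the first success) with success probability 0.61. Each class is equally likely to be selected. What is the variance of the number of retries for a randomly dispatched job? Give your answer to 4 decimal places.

Per component, I: μ=6, E[X²]=40; II: μ=2.9, E[X²]=11.31; III: μ=2.7037, E[X²]=17.3237; IV: μ=0.639344, E[X²]=1.45687.
E[X] = 0.25·6 + 0.25·2.9 + 0.25·2.7037 + 0.25·0.639344 = 3.06076.
E[X²] = 0.25·40 + 0.25·11.31 + 0.25·17.3237 + 0.25·1.45687 = 17.5226.
Var(X) = E[X²] − (E[X])² = 17.5226 − 9.36826 = 8.15439.

8.1544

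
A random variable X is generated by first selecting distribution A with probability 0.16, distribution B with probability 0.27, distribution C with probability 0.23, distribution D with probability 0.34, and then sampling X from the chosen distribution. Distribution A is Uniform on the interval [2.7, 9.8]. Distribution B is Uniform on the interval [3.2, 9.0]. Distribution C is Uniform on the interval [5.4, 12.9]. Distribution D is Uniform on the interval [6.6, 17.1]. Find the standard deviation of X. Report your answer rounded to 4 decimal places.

3.4395

Per component, A: μ=6.25, E[X²]=43.2633; B: μ=6.1, E[X²]=40.0133; C: μ=9.15, E[X²]=88.41; D: μ=11.85, E[X²]=149.61.
E[X] = 0.16·6.25 + 0.27·6.1 + 0.23·9.15 + 0.34·11.85 = 8.7805.
E[X²] = 0.16·43.2633 + 0.27·40.0133 + 0.23·88.41 + 0.34·149.61 = 88.9274.
Var(X) = E[X²] − (E[X])² = 88.9274 − 77.0972 = 11.8303.
SD(X) = √11.8303 = 3.43951.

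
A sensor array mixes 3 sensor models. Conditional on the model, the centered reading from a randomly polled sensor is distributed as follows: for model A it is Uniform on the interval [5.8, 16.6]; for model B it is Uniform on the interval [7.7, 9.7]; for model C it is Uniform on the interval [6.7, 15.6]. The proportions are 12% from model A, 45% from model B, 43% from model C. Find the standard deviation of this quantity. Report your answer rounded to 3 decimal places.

Per component, A: μ=11.2, E[X²]=135.16; B: μ=8.7, E[X²]=76.0233; C: μ=11.15, E[X²]=130.923.
E[X] = 0.12·11.2 + 0.45·8.7 + 0.43·11.15 = 10.0535.
E[X²] = 0.12·135.16 + 0.45·76.0233 + 0.43·130.923 = 106.727.
Var(X) = E[X²] − (E[X])² = 106.727 − 101.073 = 5.65387.
SD(X) = √5.65387 = 2.37779.

2.378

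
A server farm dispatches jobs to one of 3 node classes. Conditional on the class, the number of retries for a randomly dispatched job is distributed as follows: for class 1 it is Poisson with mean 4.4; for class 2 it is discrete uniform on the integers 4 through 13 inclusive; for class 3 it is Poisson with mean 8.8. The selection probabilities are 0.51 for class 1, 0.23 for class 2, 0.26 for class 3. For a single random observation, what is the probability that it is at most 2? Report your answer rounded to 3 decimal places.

Conditional on each class, P(X ≤ 2): 1: 0.185142; 2: 0; 3: 0.00731357.
By total probability, P(X ≤ 2) = 0.51·0.185142 + 0.23·0 + 0.26·0.00731357 = 0.0963241.

0.096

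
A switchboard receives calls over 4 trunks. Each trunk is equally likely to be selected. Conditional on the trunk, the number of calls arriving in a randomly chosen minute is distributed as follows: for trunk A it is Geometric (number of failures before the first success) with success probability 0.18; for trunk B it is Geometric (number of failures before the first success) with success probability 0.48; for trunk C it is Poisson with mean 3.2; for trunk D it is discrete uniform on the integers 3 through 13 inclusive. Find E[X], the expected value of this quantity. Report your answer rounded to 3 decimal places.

4.210

Component means — A: 4.55556; B: 1.08333; C: 3.2; D: 8.
E[X] = 0.25·4.55556 + 0.25·1.08333 + 0.25·3.2 + 0.25·8 = 4.20972.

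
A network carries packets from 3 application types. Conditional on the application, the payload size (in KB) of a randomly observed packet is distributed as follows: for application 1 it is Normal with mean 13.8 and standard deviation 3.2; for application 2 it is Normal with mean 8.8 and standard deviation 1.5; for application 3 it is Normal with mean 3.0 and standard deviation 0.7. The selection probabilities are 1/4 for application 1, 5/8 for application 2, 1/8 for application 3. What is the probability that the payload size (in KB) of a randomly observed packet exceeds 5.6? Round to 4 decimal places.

0.8634

Conditional on each application, P(X > 5.6): 1: 0.994804; 2: 0.983551; 3: 0.000101889.
By total probability, P(X > 5.6) = 0.25·0.994804 + 0.625·0.983551 + 0.125·0.000101889 = 0.863433.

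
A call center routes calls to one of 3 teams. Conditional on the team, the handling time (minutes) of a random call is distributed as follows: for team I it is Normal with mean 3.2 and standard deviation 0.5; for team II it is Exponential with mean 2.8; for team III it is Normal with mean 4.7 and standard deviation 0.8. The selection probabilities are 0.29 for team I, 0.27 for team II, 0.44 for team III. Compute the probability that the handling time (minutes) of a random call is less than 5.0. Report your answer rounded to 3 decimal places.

0.799

Conditional on each team, P(X < 5.0): I: 0.999841; II: 0.832323; III: 0.64617.
By total probability, P(X < 5.0) = 0.29·0.999841 + 0.27·0.832323 + 0.44·0.64617 = 0.798996.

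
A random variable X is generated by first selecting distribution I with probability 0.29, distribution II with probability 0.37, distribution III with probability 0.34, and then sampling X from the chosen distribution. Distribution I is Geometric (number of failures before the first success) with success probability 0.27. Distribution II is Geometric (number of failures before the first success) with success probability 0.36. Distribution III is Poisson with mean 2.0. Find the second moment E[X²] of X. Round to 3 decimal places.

For each component E[X²] = Var + (mean)², giving I: 17.3237; II: 8.09877; III: 6.
Overall E[X²] = 0.29·17.3237 + 0.37·8.09877 + 0.34·6 = 10.0604.

10.060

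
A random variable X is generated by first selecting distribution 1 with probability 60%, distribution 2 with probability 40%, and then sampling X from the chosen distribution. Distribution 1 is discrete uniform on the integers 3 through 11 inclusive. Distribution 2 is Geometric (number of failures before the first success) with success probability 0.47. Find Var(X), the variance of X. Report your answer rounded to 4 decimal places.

Per component, 1: μ=7, E[X²]=55.6667; 2: μ=1.12766, E[X²]=3.67089.
E[X] = 0.6·7 + 0.4·1.12766 = 4.65106.
E[X²] = 0.6·55.6667 + 0.4·3.67089 = 34.8684.
Var(X) = E[X²] − (E[X])² = 34.8684 − 21.6324 = 13.236.

13.2360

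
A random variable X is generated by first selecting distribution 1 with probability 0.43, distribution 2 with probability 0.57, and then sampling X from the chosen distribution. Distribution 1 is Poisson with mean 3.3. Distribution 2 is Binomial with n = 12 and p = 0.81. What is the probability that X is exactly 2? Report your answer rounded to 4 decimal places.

Conditional on each component, P(X = 2): 1: 0.200829; 2: 2.65491e-06.
By total probability, P(X = 2) = 0.43·0.200829 + 0.57·2.65491e-06 = 0.0863579.

0.0864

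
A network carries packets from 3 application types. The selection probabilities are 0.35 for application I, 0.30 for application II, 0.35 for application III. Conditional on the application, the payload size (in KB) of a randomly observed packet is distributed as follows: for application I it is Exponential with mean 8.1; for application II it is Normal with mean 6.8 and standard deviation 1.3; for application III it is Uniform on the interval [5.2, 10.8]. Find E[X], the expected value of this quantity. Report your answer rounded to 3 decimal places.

7.675

Component means — I: 8.1; II: 6.8; III: 8.
E[X] = 0.35·8.1 + 0.3·6.8 + 0.35·8 = 7.675.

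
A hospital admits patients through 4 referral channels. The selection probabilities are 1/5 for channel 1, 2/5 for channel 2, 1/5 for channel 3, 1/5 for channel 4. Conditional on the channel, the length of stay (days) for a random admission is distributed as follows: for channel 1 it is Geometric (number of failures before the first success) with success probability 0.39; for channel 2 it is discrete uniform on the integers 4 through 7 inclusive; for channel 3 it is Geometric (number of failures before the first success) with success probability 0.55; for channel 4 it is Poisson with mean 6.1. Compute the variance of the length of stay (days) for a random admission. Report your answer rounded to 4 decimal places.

Per component, 1: μ=1.5641, E[X²]=6.45694; 2: μ=5.5, E[X²]=31.5; 3: μ=0.818182, E[X²]=2.15702; 4: μ=6.1, E[X²]=43.31.
E[X] = 0.2·1.5641 + 0.4·5.5 + 0.2·0.818182 + 0.2·6.1 = 3.89646.
E[X²] = 0.2·6.45694 + 0.4·31.5 + 0.2·2.15702 + 0.2·43.31 = 22.9848.
Var(X) = E[X²] − (E[X])² = 22.9848 − 15.1824 = 7.80242.

7.8024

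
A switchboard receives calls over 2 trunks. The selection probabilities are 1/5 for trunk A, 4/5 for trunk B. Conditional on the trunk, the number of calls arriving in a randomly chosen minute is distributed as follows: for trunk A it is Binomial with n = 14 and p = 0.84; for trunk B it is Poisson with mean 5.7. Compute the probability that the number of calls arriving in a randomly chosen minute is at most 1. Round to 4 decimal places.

0.0179

Conditional on each trunk, P(X ≤ 1): A: 5.36829e-10; B: 0.022418.
By total probability, P(X ≤ 1) = 0.2·5.36829e-10 + 0.8·0.022418 = 0.0179344.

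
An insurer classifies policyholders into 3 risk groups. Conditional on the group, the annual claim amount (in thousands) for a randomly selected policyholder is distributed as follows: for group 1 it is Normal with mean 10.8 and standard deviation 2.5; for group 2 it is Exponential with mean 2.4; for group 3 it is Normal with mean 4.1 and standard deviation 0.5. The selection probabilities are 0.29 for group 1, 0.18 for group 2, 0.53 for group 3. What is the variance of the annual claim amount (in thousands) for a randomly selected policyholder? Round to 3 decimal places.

Per component, 1: μ=10.8, E[X²]=122.89; 2: μ=2.4, E[X²]=11.52; 3: μ=4.1, E[X²]=17.06.
E[X] = 0.29·10.8 + 0.18·2.4 + 0.53·4.1 = 5.737.
E[X²] = 0.29·122.89 + 0.18·11.52 + 0.53·17.06 = 46.7535.
Var(X) = E[X²] − (E[X])² = 46.7535 − 32.9132 = 13.8403.

13.840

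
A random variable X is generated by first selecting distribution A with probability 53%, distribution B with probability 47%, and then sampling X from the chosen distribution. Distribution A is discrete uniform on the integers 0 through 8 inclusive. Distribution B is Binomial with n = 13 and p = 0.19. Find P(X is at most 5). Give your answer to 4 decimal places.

Conditional on each component, P(X ≤ 5): A: 0.666667; B: 0.976328.
By total probability, P(X ≤ 5) = 0.53·0.666667 + 0.47·0.976328 = 0.812207.

0.8122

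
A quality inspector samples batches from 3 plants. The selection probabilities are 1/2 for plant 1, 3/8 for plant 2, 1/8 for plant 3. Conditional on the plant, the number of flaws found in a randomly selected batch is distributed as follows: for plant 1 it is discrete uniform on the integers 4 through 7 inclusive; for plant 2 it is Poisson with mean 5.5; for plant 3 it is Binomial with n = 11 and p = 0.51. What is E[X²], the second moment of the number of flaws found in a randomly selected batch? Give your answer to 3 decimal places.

For each component E[X²] = Var + (mean)², giving 1: 31.5; 2: 35.75; 3: 34.221.
Overall E[X²] = 0.5·31.5 + 0.375·35.75 + 0.125·34.221 = 33.4339.

33.434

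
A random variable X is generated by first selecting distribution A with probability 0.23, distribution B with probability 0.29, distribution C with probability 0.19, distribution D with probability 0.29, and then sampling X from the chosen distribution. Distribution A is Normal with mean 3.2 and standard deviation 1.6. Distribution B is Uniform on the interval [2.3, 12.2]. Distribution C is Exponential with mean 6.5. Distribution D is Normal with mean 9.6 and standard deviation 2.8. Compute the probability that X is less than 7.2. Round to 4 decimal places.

0.5561

Conditional on each component, P(X < 7.2): A: 0.99379; B: 0.494949; C: 0.66968; D: 0.195683.
By total probability, P(X < 7.2) = 0.23·0.99379 + 0.29·0.494949 + 0.19·0.66968 + 0.29·0.195683 = 0.556094.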